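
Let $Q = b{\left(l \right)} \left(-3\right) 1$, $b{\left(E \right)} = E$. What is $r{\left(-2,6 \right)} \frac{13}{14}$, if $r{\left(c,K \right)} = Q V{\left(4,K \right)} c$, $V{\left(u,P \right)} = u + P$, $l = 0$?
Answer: $0$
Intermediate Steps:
$Q = 0$ ($Q = 0 \left(-3\right) 1 = 0 \cdot 1 = 0$)
$V{\left(u,P \right)} = P + u$
$r{\left(c,K \right)} = 0$ ($r{\left(c,K \right)} = 0 \left(K + 4\right) c = 0 \left(4 + K\right) c = 0 c = 0$)
$r{\left(-2,6 \right)} \frac{13}{14} = 0 \cdot \frac{13}{14} = 0$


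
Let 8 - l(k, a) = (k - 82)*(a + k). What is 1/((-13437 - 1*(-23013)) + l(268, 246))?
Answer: -1/86020 ≈ -1.1625e-5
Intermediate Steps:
l(k, a) = 8 - (-82 + k)*(a + k) (l(k, a) = 8 - (k - 82)*(a + k) = 8 - (-82 + k)*(a + k))
1/((-13437 - 1*(-23013)) + l(268, 246)) = 1/((-13437 - 1*(-23013)) + (8 - 1*268² + 82*246 + 82*268 - 1*246*268)) = 1/((-13437 + 23013) + (8 - 1*71824 + 20172 + 21976 - 65928)) = 1/(9576 + (8 - 71824 + 20172 + 21976 - 65928)) = 1/(9576 - 95596) = 1/(-86020) = -1/86020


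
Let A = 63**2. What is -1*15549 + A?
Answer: -11580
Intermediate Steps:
A = 3969
-1*15549 + A = -1*15549 + 3969 = -15549 + 3969 = -11580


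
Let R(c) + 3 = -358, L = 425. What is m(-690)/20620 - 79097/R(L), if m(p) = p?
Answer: 8582795/39178 ≈ 219.07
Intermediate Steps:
R(c) = -361 (R(c) = -3 - 358 = -361)
m(-690)/20620 - 79097/R(L) = -690/20620 - 79097/(-361) = -690*1/20620 - 79097*(-1/361) = -69/2062 + 4163/19 = 8582795/39178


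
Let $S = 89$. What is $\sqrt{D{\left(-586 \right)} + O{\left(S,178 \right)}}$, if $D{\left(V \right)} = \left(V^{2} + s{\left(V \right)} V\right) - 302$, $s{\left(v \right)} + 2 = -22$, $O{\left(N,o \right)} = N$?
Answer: $\sqrt{357247} \approx 597.7$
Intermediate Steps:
$s{\left(v \right)} = -24$ ($s{\left(v \right)} = -2 - 22 = -24$)
$D{\left(V \right)} = -302 + V^{2} - 24 V$ ($D{\left(V \right)} = \left(V^{2} - 24 V\right) - 302 = -302 + V^{2} - 24 V$)
$\sqrt{D{\left(-586 \right)} + O{\left(S,178 \right)}} = \sqrt{\left(-302 + \left(-586\right)^{2} - -14064\right) + 89} = \sqrt{\left(-302 + 343396 + 14064\right) + 89} = \sqrt{357158 + 89} = \sqrt{357247}$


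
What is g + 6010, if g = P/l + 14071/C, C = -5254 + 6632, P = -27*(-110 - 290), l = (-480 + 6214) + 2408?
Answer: 11259950207/1869946 ≈ 6021.5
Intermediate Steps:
l = 8142 (l = 5734 + 2408 = 8142)
P = 10800 (P = -27*(-400) = 10800)
C = 1378
g = 21574747/1869946 (g = 10800/8142 + 14071/1378 = 10800*(1/8142) + 14071*(1/1378) = 1800/1357 + 14071/1378 = 21574747/1869946 ≈ 11.538)
g + 6010 = 21574747/1869946 + 6010 = 11259950207/1869946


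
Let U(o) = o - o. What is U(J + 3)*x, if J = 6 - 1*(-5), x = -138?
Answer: 0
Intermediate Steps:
J = 11 (J = 6 + 5 = 11)
U(o) = 0
U(J + 3)*x = 0*(-138) = 0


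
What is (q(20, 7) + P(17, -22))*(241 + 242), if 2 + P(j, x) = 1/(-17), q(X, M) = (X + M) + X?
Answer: 369012/17 ≈ 21707.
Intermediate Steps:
q(X, M) = M + 2*X (q(X, M) = (M + X) + X = M + 2*X)
P(j, x) = -35/17 (P(j, x) = -2 + 1/(-17) = -2 - 1/17 = -35/17)
(q(20, 7) + P(17, -22))*(241 + 242) = ((7 + 2*20) - 35/17)*(241 + 242) = ((7 + 40) - 35/17)*483 = (47 - 35/17)*483 = (764/17)*483 = 369012/17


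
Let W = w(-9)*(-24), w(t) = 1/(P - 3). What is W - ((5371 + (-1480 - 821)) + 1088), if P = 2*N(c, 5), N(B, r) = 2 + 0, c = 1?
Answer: -4182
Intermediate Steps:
N(B, r) = 2
P = 4 (P = 2*2 = 4)
w(t) = 1 (w(t) = 1/(4 - 3) = 1/1 = 1)
W = -24 (W = 1*(-24) = -24)
W - ((5371 + (-1480 - 821)) + 1088) = -24 - ((5371 + (-1480 - 821)) + 1088) = -24 - ((5371 - 2301) + 1088) = -24 - (3070 + 1088) = -24 - 1*4158 = -24 - 4158 = -4182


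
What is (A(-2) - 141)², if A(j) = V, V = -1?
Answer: 20164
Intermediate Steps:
A(j) = -1
(A(-2) - 141)² = (-1 - 141)² = (-142)² = 20164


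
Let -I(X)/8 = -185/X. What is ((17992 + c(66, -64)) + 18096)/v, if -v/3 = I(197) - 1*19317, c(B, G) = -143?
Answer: 544705/877839 ≈ 0.62051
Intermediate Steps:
I(X) = 1480/X (I(X) = -(-1480)/X = 1480/X)
v = 11411907/197 (v = -3*(1480/197 - 1*19317) = -3*(1480*(1/197) - 19317) = -3*(1480/197 - 19317) = -3*(-3803969/197) = 11411907/197 ≈ 57928.)
((17992 + c(66, -64)) + 18096)/v = ((17992 - 143) + 18096)/(11411907/197) = (17849 + 18096)*(197/11411907) = 35945*(197/11411907) = 544705/877839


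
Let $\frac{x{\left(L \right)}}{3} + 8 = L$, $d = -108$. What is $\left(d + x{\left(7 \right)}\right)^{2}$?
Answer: $12321$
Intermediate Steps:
$x{\left(L \right)} = -24 + 3 L$
$\left(d + x{\left(7 \right)}\right)^{2} = \left(-108 + \left(-24 + 3 \cdot 7\right)\right)^{2} = \left(-108 + \left(-24 + 21\right)\right)^{2} = \left(-108 - 3\right)^{2} = \left(-111\right)^{2} = 12321$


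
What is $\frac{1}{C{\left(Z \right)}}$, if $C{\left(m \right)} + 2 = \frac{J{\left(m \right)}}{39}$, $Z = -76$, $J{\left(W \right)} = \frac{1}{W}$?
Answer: $- \frac{2964}{5929} \approx -0.49992$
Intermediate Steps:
$C{\left(m \right)} = -2 + \frac{1}{39 m}$ ($C{\left(m \right)} = -2 + \frac{1}{m 39} = -2 + \frac{1}{m} \frac{1}{39} = -2 + \frac{1}{39 m}$)
$\frac{1}{C{\left(Z \right)}} = \frac{1}{-2 + \frac{1}{39 \left(-76\right)}} = \frac{1}{-2 + \frac{1}{39} \left(- \frac{1}{76}\right)} = \frac{1}{-2 - \frac{1}{2964}} = \frac{1}{- \frac{5929}{2964}} = - \frac{2964}{5929}$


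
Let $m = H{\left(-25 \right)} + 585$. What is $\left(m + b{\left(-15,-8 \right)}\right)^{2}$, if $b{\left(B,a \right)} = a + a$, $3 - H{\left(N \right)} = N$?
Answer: $356409$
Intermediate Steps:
$H{\left(N \right)} = 3 - N$
$b{\left(B,a \right)} = 2 a$
$m = 613$ ($m = \left(3 - -25\right) + 585 = \left(3 + 25\right) + 585 = 28 + 585 = 613$)
$\left(m + b{\left(-15,-8 \right)}\right)^{2} = \left(613 + 2 \left(-8\right)\right)^{2} = \left(613 - 16\right)^{2} = 597^{2} = 356409$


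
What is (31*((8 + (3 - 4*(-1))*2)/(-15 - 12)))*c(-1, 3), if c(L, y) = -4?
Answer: 2728/27 ≈ 101.04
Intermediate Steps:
(31*((8 + (3 - 4*(-1))*2)/(-15 - 12)))*c(-1, 3) = (31*((8 + (3 - 4*(-1))*2)/(-15 - 12)))*(-4) = (31*((8 + (3 + 4)*2)/(-27)))*(-4) = (31*((8 + 7*2)*(-1/27)))*(-4) = (31*((8 + 14)*(-1/27)))*(-4) = (31*(22*(-1/27)))*(-4) = (31*(-22/27))*(-4) = -682/27*(-4) = 2728/27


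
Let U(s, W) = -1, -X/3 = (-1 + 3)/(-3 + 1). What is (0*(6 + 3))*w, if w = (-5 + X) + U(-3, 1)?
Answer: 0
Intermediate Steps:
X = 3 (X = -3*(-1 + 3)/(-3 + 1) = -6/(-2) = -6*(-1)/2 = -3*(-1) = 3)
w = -3 (w = (-5 + 3) - 1 = -2 - 1 = -3)
(0*(6 + 3))*w = (0*(6 + 3))*(-3) = (0*9)*(-3) = 0*(-3) = 0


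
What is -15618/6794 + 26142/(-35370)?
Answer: -60834784/20025315 ≈ -3.0379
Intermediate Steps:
-15618/6794 + 26142/(-35370) = -15618*1/6794 + 26142*(-1/35370) = -7809/3397 - 4357/5895 = -60834784/20025315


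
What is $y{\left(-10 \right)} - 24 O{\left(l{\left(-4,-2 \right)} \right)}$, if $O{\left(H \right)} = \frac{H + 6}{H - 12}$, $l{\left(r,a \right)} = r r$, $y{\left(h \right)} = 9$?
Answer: $-123$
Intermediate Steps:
$l{\left(r,a \right)} = r^{2}$
$O{\left(H \right)} = \frac{6 + H}{-12 + H}$
$y{\left(-10 \right)} - 24 O{\left(l{\left(-4,-2 \right)} \right)} = 9 - 24 \frac{6 + \left(-4\right)^{2}}{-12 + \left(-4\right)^{2}} = 9 - 24 \frac{6 + 16}{-12 + 16} = 9 - 24 \cdot \frac{1}{4} \cdot 22 = 9 - 132 = -123$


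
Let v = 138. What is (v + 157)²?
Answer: 87025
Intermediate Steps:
(v + 157)² = (138 + 157)² = 295² = 87025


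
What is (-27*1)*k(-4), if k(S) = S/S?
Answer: -27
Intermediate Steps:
k(S) = 1
(-27*1)*k(-4) = -27*1*1 = -27*1 = -27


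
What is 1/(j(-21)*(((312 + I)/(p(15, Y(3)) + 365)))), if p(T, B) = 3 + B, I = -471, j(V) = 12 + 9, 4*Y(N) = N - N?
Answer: -368/3339 ≈ -0.11021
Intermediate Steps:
Y(N) = 0 (Y(N) = (N - N)/4 = (¼)*0 = 0)
j(V) = 21
1/(j(-21)*(((312 + I)/(p(15, Y(3)) + 365)))) = 1/(21*(((312 - 471)/((3 + 0) + 365)))) = 1/(21*((-159/(3 + 365)))) = 1/(21*((-159/368))) = 1/(21*((-159*1/368))) = 1/(21*(-159/368)) = (1/21)*(-368/159) = -368/3339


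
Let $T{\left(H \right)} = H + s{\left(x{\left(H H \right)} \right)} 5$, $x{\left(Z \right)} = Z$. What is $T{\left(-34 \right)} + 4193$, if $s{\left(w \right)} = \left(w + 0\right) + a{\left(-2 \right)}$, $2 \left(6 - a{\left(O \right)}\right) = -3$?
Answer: $\frac{19953}{2} \approx 9976.5$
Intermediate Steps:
$a{\left(O \right)} = \frac{15}{2}$ ($a{\left(O \right)} = 6 - - \frac{3}{2} = 6 + \frac{3}{2} = \frac{15}{2}$)
$s{\left(w \right)} = \frac{15}{2} + w$ ($s{\left(w \right)} = \left(w + 0\right) + \frac{15}{2} = w + \frac{15}{2} = \frac{15}{2} + w$)
$T{\left(H \right)} = \frac{75}{2} + H + 5 H^{2}$ ($T{\left(H \right)} = H + \left(\frac{15}{2} + H H\right) 5 = H + \left(\frac{15}{2} + H^{2}\right) 5 = H + \left(\frac{75}{2} + 5 H^{2}\right) = \frac{75}{2} + H + 5 H^{2}$)
$T{\left(-34 \right)} + 4193 = \left(\frac{75}{2} - 34 + 5 \left(-34\right)^{2}\right) + 4193 = \left(\frac{75}{2} - 34 + 5 \cdot 1156\right) + 4193 = \left(\frac{75}{2} - 34 + 5780\right) + 4193 = \frac{11567}{2} + 4193 = \frac{19953}{2}$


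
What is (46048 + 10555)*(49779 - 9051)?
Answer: 2305326984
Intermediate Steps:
(46048 + 10555)*(49779 - 9051) = 56603*40728 = 2305326984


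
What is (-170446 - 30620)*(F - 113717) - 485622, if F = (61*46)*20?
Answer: 11580312780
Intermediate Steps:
F = 56120 (F = 2806*20 = 56120)
(-170446 - 30620)*(F - 113717) - 485622 = (-170446 - 30620)*(56120 - 113717) - 485622 = -201066*(-57597) - 485622 = 11580798402 - 485622 = 11580312780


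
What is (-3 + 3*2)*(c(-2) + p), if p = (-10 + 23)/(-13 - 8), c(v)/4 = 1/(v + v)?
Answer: -34/7 ≈ -4.8571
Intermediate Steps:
c(v) = 2/v (c(v) = 4/(v + v) = 4/((2*v)) = 4*(1/(2*v)) = 2/v)
p = -13/21 (p = 13/(-21) = 13*(-1/21) = -13/21 ≈ -0.61905)
(-3 + 3*2)*(c(-2) + p) = (-3 + 3*2)*(2/(-2) - 13/21) = (-3 + 6)*(2*(-½) - 13/21) = 3*(-1 - 13/21) = 3*(-34/21) = -34/7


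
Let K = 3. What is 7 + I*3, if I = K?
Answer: 16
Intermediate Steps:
I = 3
7 + I*3 = 7 + 3*3 = 7 + 9 = 16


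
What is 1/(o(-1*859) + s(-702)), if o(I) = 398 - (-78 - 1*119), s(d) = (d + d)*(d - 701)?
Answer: 1/1970407 ≈ 5.0751e-7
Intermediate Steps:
s(d) = 2*d*(-701 + d) (s(d) = (2*d)*(-701 + d) = 2*d*(-701 + d))
o(I) = 595 (o(I) = 398 - (-78 - 119) = 398 - 1*(-197) = 398 + 197 = 595)
1/(o(-1*859) + s(-702)) = 1/(595 + 2*(-702)*(-701 - 702)) = 1/(595 + 2*(-702)*(-1403)) = 1/(595 + 1969812) = 1/1970407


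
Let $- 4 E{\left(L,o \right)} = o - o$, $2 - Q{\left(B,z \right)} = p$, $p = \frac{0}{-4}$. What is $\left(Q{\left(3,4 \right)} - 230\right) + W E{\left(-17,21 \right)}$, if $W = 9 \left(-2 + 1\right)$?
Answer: $-228$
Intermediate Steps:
$p = 0$ ($p = 0 \left(- \frac{1}{4}\right) = 0$)
$Q{\left(B,z \right)} = 2$ ($Q{\left(B,z \right)} = 2 - 0 = 2 + 0 = 2$)
$E{\left(L,o \right)} = 0$ ($E{\left(L,o \right)} = - \frac{o - o}{4} = \left(- \frac{1}{4}\right) 0 = 0$)
$W = -9$ ($W = 9 \left(-1\right) = -9$)
$\left(Q{\left(3,4 \right)} - 230\right) + W E{\left(-17,21 \right)} = \left(2 - 230\right) - 0 = \left(2 - 230\right) + 0 = -228 + 0 = -228$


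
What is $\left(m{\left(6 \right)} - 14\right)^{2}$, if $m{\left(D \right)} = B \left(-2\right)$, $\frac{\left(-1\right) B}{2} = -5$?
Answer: $1156$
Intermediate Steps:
$B = 10$ ($B = \left(-2\right) \left(-5\right) = 10$)
$m{\left(D \right)} = -20$ ($m{\left(D \right)} = 10 \left(-2\right) = -20$)
$\left(m{\left(6 \right)} - 14\right)^{2} = \left(-20 - 14\right)^{2} = \left(-34\right)^{2} = 1156$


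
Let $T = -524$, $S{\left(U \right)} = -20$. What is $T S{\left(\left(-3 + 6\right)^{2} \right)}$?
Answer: $10480$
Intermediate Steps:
$T S{\left(\left(-3 + 6\right)^{2} \right)} = \left(-524\right) \left(-20\right) = 10480$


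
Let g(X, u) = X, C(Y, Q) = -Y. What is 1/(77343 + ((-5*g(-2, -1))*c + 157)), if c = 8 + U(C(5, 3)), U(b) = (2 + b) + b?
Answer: 1/77500 ≈ 1.2903e-5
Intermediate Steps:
U(b) = 2 + 2*b
c = 0 (c = 8 + (2 + 2*(-1*5)) = 8 + (2 + 2*(-5)) = 8 + (2 - 10) = 8 - 8 = 0)
1/(77343 + ((-5*g(-2, -1))*c + 157)) = 1/(77343 + (-5*(-2)*0 + 157)) = 1/(77343 + (10*0 + 157)) = 1/(77343 + (0 + 157)) = 1/(77343 + 157) = 1/77500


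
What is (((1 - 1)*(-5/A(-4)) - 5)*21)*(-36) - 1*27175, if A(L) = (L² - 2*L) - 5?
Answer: -23395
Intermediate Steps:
A(L) = -5 + L² - 2*L
(((1 - 1)*(-5/A(-4)) - 5)*21)*(-36) - 1*27175 = (((1 - 1)*(-5/(-5 + (-4)² - 2*(-4))) - 5)*21)*(-36) - 1*27175 = ((0*(-5/(-5 + 16 + 8)) - 5)*21)*(-36) - 27175 = ((0*(-5/19) - 5)*21)*(-36) - 27175 = ((0 - 5)*21)*(-36) - 27175 = -5*21*(-36) - 27175 = -105*(-36) - 27175 = 3780 - 27175 = -23395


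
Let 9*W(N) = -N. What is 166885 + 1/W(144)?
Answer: 2670159/16 ≈ 1.6689e+5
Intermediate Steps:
W(N) = -N/9 (W(N) = (-N)/9 = -N/9)
166885 + 1/W(144) = 166885 + 1/(-⅑*144) = 166885 + 1/(-16) = 166885 - 1/16 = 2670159/16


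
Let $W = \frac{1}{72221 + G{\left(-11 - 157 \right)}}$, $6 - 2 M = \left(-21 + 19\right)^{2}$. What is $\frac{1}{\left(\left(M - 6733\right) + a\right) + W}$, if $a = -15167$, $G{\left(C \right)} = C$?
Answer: $- \frac{72053}{1577888646} \approx -4.5664 \cdot 10^{-5}$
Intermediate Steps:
$M = 1$ ($M = 3 - \frac{\left(-21 + 19\right)^{2}}{2} = 3 - \frac{\left(-2\right)^{2}}{2} = 3 - 2 = 1$)
$W = \frac{1}{72053}$ ($W = \frac{1}{72221 - 168} = \frac{1}{72053} \approx 1.3879 \cdot 10^{-5}$)
$\frac{1}{\left(\left(M - 6733\right) + a\right) + W} = \frac{1}{\left(\left(1 - 6733\right) - 15167\right) + \frac{1}{72053}} = \frac{1}{\left(-6732 - 15167\right) + \frac{1}{72053}} = \frac{1}{-21899 + \frac{1}{72053}} = \frac{1}{- \frac{1577888646}{72053}} = - \frac{72053}{1577888646}$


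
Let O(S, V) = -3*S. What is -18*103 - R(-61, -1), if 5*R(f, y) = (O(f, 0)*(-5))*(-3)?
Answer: -2403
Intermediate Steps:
R(f, y) = -9*f (R(f, y) = ((-3*f*(-5))*(-3))/5 = ((15*f)*(-3))/5 = (-45*f)/5 = -9*f)
-18*103 - R(-61, -1) = -18*103 - (-9)*(-61) = -1854 - 1*549 = -1854 - 549 = -2403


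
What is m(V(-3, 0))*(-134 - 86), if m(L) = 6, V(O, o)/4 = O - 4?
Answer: -1320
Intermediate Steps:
V(O, o) = -16 + 4*O (V(O, o) = 4*(O - 4) = 4*(-4 + O) = -16 + 4*O)
m(V(-3, 0))*(-134 - 86) = 6*(-134 - 86) = 6*(-220) = -1320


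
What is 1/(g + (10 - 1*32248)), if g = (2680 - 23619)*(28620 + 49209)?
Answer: -1/1629693669 ≈ -6.1361e-10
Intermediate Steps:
g = -1629661431 (g = -20939*77829 = -1629661431)
1/(g + (10 - 1*32248)) = 1/(-1629661431 + (10 - 1*32248)) = 1/(-1629661431 + (10 - 32248)) = 1/(-1629661431 - 32238) = 1/(-1629693669) = -1/1629693669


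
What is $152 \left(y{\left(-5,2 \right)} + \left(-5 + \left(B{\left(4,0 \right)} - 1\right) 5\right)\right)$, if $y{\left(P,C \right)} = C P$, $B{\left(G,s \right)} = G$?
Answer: $0$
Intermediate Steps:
$152 \left(y{\left(-5,2 \right)} + \left(-5 + \left(B{\left(4,0 \right)} - 1\right) 5\right)\right) = 152 \left(2 \left(-5\right) - \left(5 - \left(4 - 1\right) 5\right)\right) = 152 \left(-10 - \left(5 - \left(4 - 1\right) 5\right)\right) = 152 \left(-10 + \left(-5 + 3 \cdot 5\right)\right) = 152 \left(-10 + \left(-5 + 15\right)\right) = 152 \left(-10 + 10\right) = 152 \cdot 0 = 0$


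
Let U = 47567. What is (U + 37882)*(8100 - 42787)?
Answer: -2963969463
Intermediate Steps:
(U + 37882)*(8100 - 42787) = (47567 + 37882)*(8100 - 42787) = 85449*(-34687) = -2963969463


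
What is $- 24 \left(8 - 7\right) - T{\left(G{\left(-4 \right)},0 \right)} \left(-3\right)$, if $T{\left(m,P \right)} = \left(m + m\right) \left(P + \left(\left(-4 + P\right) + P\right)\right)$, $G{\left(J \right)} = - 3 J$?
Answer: $6912$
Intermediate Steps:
$T{\left(m,P \right)} = 2 m \left(-4 + 3 P\right)$ ($T{\left(m,P \right)} = 2 m \left(P + \left(-4 + 2 P\right)\right) = 2 m \left(-4 + 3 P\right)$)
$- 24 \left(8 - 7\right) - T{\left(G{\left(-4 \right)},0 \right)} \left(-3\right) = - 24 \left(8 - 7\right) - 2 \left(\left(-3\right) \left(-4\right)\right) \left(-4 + 3 \cdot 0\right) \left(-3\right) = \left(-24\right) 1 - 2 \cdot 12 \left(-4 + 0\right) \left(-3\right) = - 24 - 2 \cdot 12 \left(-4\right) \left(-3\right) = - 24 \left(-1\right) \left(-96\right) \left(-3\right) = - 24 \cdot 96 \left(-3\right) = \left(-24\right) \left(-288\right) = 6912$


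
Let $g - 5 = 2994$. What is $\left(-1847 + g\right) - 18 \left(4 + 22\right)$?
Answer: $684$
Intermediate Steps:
$g = 2999$ ($g = 5 + 2994 = 2999$)
$\left(-1847 + g\right) - 18 \left(4 + 22\right) = \left(-1847 + 2999\right) - 18 \left(4 + 22\right) = 1152 - 468 = 684$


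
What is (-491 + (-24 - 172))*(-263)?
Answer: 180681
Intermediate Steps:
(-491 + (-24 - 172))*(-263) = (-491 - 196)*(-263) = -687*(-263) = 180681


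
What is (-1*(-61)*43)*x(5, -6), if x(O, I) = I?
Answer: -15738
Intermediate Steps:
(-1*(-61)*43)*x(5, -6) = (-1*(-61)*43)*(-6) = (61*43)*(-6) = 2623*(-6) = -15738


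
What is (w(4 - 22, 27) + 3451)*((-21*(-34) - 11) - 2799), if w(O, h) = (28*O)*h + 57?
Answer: 21169600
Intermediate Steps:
w(O, h) = 57 + 28*O*h (w(O, h) = 28*O*h + 57 = 57 + 28*O*h)
(w(4 - 22, 27) + 3451)*((-21*(-34) - 11) - 2799) = ((57 + 28*(4 - 22)*27) + 3451)*((-21*(-34) - 11) - 2799) = ((57 + 28*(-18)*27) + 3451)*((714 - 11) - 2799) = ((57 - 13608) + 3451)*(703 - 2799) = (-13551 + 3451)*(-2096) = -10100*(-2096) = 21169600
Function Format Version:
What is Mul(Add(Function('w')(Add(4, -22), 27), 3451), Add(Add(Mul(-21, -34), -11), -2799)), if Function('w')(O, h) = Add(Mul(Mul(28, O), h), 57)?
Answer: 21169600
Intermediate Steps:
Function('w')(O, h) = Add(57, Mul(28, O, h)) (Function('w')(O, h) = Add(Mul(28, O, h), 57) = Add(57, Mul(28, O, h)))
Mul(Add(Function('w')(Add(4, -22), 27), 3451), Add(Add(Mul(-21, -34), -11), -2799)) = Mul(Add(Add(57, Mul(28, Add(4, -22), 27)), 3451), Add(Add(Mul(-21, -34), -11), -2799)) = Mul(Add(Add(57, Mul(28, -18, 27)), 3451), Add(Add(714, -11), -2799)) = Mul(Add(Add(57, -13608), 3451), Add(703, -2799)) = Mul(Add(-13551, 3451), -2096) = Mul(-10100, -2096) = 21169600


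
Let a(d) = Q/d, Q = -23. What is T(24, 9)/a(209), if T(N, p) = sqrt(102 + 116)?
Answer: -209*sqrt(218)/23 ≈ -134.17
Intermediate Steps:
T(N, p) = sqrt(218)
a(d) = -23/d
T(24, 9)/a(209) = sqrt(218)/((-23/209)) = sqrt(218)/((-23*1/209)) = sqrt(218)/(-23/209) = sqrt(218)*(-209/23) = -209*sqrt(218)/23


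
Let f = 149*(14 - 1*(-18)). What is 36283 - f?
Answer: 31515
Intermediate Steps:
f = 4768 (f = 149*(14 + 18) = 149*32 = 4768)
36283 - f = 36283 - 1*4768 = 36283 - 4768 = 31515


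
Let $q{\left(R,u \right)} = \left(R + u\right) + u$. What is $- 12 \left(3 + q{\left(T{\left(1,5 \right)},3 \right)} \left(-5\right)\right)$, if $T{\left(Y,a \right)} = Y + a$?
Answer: $684$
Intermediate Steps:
$q{\left(R,u \right)} = R + 2 u$
$- 12 \left(3 + q{\left(T{\left(1,5 \right)},3 \right)} \left(-5\right)\right) = - 12 \left(3 + \left(\left(1 + 5\right) + 2 \cdot 3\right) \left(-5\right)\right) = - 12 \left(3 + \left(6 + 6\right) \left(-5\right)\right) = - 12 \left(3 + 12 \left(-5\right)\right) = - 12 \left(3 - 60\right) = \left(-12\right) \left(-57\right) = 684$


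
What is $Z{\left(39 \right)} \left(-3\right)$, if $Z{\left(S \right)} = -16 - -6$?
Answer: $30$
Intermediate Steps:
$Z{\left(S \right)} = -10$ ($Z{\left(S \right)} = -16 + 6 = -10$)
$Z{\left(39 \right)} \left(-3\right) = \left(-10\right) \left(-3\right) = 30$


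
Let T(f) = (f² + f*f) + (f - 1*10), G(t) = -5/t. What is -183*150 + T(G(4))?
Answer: -219665/8 ≈ -27458.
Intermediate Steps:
T(f) = -10 + f + 2*f² (T(f) = (f² + f²) + (f - 10) = 2*f² + (-10 + f) = -10 + f + 2*f²)
-183*150 + T(G(4)) = -183*150 + (-10 - 5/4 + 2*(-5/4)²) = -27450 + (-10 - 5*¼ + 2*(-5*¼)²) = -27450 + (-10 - 5/4 + 2*(-5/4)²) = -27450 + (-10 - 5/4 + 2*(25/16)) = -27450 + (-10 - 5/4 + 25/8) = -27450 - 65/8 = -219665/8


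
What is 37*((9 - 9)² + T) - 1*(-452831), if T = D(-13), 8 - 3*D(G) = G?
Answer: 453090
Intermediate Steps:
D(G) = 8/3 - G/3
T = 7 (T = 8/3 - ⅓*(-13) = 8/3 + 13/3 = 7)
37*((9 - 9)² + T) - 1*(-452831) = 37*((9 - 9)² + 7) - 1*(-452831) = 37*(0² + 7) + 452831 = 37*(0 + 7) + 452831 = 37*7 + 452831 = 259 + 452831 = 453090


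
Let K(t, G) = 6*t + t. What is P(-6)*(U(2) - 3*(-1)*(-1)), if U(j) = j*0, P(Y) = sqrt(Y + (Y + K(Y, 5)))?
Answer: -9*I*sqrt(6) ≈ -22.045*I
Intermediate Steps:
K(t, G) = 7*t
P(Y) = 3*sqrt(Y) (P(Y) = sqrt(Y + (Y + 7*Y)) = sqrt(Y + 8*Y) = sqrt(9*Y) = 3*sqrt(Y))
U(j) = 0
P(-6)*(U(2) - 3*(-1)*(-1)) = (3*sqrt(-6))*(0 - 3*(-1)*(-1)) = (3*(I*sqrt(6)))*(0 + 3*(-1)) = (3*I*sqrt(6))*(0 - 3) = (3*I*sqrt(6))*(-3) = -9*I*sqrt(6)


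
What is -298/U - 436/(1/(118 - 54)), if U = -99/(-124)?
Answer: -2799448/99 ≈ -28277.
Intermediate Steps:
U = 99/124 (U = -99*(-1/124) = 99/124 ≈ 0.79839)
-298/U - 436/(1/(118 - 54)) = -298/99/124 - 436/(1/(118 - 54)) = -298*124/99 - 436/(1/64) = -36952/99 - 436/1/64 = -36952/99 - 436*64 = -36952/99 - 27904 = -2799448/99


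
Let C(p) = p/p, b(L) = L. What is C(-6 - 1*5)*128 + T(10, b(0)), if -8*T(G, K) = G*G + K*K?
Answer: 231/2 ≈ 115.50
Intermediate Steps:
T(G, K) = -G**2/8 - K**2/8 (T(G, K) = -(G*G + K*K)/8 = -(G**2 + K**2)/8 = -G**2/8 - K**2/8)
C(p) = 1
C(-6 - 1*5)*128 + T(10, b(0)) = 1*128 + (-1/8*10**2 - 1/8*0**2) = 128 + (-1/8*100 - 1/8*0) = 128 + (-25/2 + 0) = 128 - 25/2 = 231/2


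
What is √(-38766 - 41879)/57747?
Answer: 127*I*√5/57747 ≈ 0.0049177*I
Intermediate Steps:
√(-38766 - 41879)/57747 = √(-80645)*(1/57747) = (127*I*√5)*(1/57747) = 127*I*√5/57747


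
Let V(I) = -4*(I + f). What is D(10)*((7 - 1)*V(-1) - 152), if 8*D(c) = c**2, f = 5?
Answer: -3100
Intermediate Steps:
D(c) = c**2/8
V(I) = -20 - 4*I (V(I) = -4*(I + 5) = -4*(5 + I) = -20 - 4*I)
D(10)*((7 - 1)*V(-1) - 152) = ((1/8)*10**2)*((7 - 1)*(-20 - 4*(-1)) - 152) = ((1/8)*100)*(6*(-20 + 4) - 152) = 25*(6*(-16) - 152)/2 = 25*(-96 - 152)/2 = (25/2)*(-248) = -3100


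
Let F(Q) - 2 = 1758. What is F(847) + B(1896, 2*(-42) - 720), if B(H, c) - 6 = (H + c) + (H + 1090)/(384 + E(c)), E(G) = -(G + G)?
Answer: 2848061/996 ≈ 2859.5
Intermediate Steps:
F(Q) = 1760 (F(Q) = 2 + 1758 = 1760)
E(G) = -2*G
B(H, c) = 6 + H + c + (1090 + H)/(384 - 2*c) (B(H, c) = 6 + ((H + c) + (H + 1090)/(384 - 2*c)) = 6 + ((H + c) + (1090 + H)/(384 - 2*c)) = 6 + (H + c + (1090 + H)/(384 - 2*c)) = 6 + H + c + (1090 + H)/(384 - 2*c))
F(847) + B(1896, 2*(-42) - 720) = 1760 + (-1697 + (2*(-42) - 720)**2 - 186*(2*(-42) - 720) - 385/2*1896 + 1896*(2*(-42) - 720))/(-192 + (2*(-42) - 720)) = 1760 + (-1697 + (-84 - 720)**2 - 186*(-84 - 720) - 364980 + 1896*(-84 - 720))/(-192 + (-84 - 720)) = 1760 + (-1697 + (-804)**2 - 186*(-804) - 364980 + 1896*(-804))/(-192 - 804) = 1760 + (-1697 + 646416 + 149544 - 364980 - 1524384)/(-996) = 1760 - 1/996*(-1095101) = 1760 + 1095101/996 = 2848061/996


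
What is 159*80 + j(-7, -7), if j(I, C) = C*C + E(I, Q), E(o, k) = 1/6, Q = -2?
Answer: 76615/6 ≈ 12769.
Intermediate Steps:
E(o, k) = ⅙
j(I, C) = ⅙ + C² (j(I, C) = C*C + ⅙ = C² + ⅙ = ⅙ + C²)
159*80 + j(-7, -7) = 159*80 + (⅙ + (-7)²) = 12720 + (⅙ + 49) = 12720 + 295/6 = 76615/6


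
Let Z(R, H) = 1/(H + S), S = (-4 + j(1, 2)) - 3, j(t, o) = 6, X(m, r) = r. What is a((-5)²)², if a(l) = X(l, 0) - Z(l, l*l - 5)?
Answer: 1/383161 ≈ 2.6099e-6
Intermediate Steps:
S = -1 (S = (-4 + 6) - 3 = 2 - 3 = -1)
Z(R, H) = 1/(-1 + H) (Z(R, H) = 1/(H - 1) = 1/(-1 + H))
a(l) = -1/(-6 + l²) (a(l) = 0 - 1/(-1 + (l*l - 5)) = 0 - 1/(-1 + (l² - 5)) = 0 - 1/(-1 + (-5 + l²)) = 0 - 1/(-6 + l²) = -1/(-6 + l²))
a((-5)²)² = (-1/(-6 + ((-5)²)²))² = (-1/(-6 + 25²))² = (-1/(-6 + 625))² = (-1/619)² = 1/383161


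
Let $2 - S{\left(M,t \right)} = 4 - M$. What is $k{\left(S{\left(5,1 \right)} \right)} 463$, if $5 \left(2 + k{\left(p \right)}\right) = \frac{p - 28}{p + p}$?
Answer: $- \frac{7871}{6} \approx -1311.8$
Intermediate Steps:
$S{\left(M,t \right)} = -2 + M$ ($S{\left(M,t \right)} = 2 - \left(4 - M\right) = 2 + \left(-4 + M\right) = -2 + M$)
$k{\left(p \right)} = -2 + \frac{-28 + p}{10 p}$ ($k{\left(p \right)} = -2 + \frac{\left(p - 28\right) \frac{1}{p + p}}{5} = -2 + \frac{\left(-28 + p\right) \frac{1}{2 p}}{5} = -2 + \frac{\frac{1}{2} \frac{1}{p} \left(-28 + p\right)}{5} = -2 + \frac{-28 + p}{10 p}$)
$k{\left(S{\left(5,1 \right)} \right)} 463 = \frac{-28 - 19 \left(-2 + 5\right)}{10 \left(-2 + 5\right)} 463 = \frac{-28 - 57}{10 \cdot 3} \cdot 463 = \frac{1}{10} \cdot \frac{1}{3} \left(-28 - 57\right) 463 = \frac{1}{10} \cdot \frac{1}{3} \left(-85\right) 463 = \left(- \frac{17}{6}\right) 463 = - \frac{7871}{6}$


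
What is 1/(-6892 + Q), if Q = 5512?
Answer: -1/1380 ≈ -0.00072464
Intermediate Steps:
1/(-6892 + Q) = 1/(-6892 + 5512) = 1/(-1380) = -1/1380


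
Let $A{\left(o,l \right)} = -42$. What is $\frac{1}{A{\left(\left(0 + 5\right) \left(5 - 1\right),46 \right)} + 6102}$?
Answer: $\frac{1}{6060} \approx 0.00016502$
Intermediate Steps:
$\frac{1}{A{\left(\left(0 + 5\right) \left(5 - 1\right),46 \right)} + 6102} = \frac{1}{-42 + 6102} = \frac{1}{6060}$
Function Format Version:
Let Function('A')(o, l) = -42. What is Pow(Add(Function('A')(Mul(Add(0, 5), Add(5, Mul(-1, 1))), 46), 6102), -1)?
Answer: Rational(1, 6060) ≈ 0.00016502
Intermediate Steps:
Pow(Add(Function('A')(Mul(Add(0, 5), Add(5, Mul(-1, 1))), 46), 6102), -1) = Pow(Add(-42, 6102), -1) = Pow(6060, -1) = Rational(1, 6060)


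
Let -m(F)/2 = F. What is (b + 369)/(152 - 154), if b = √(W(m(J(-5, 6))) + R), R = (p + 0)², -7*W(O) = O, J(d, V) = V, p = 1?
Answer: -369/2 - √133/14 ≈ -185.32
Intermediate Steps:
m(F) = -2*F
W(O) = -O/7
R = 1 (R = (1 + 0)² = 1² = 1)
b = √133/7 (b = √(-(-2)*6/7 + 1) = √(-⅐*(-12) + 1) = √(12/7 + 1) = √(19/7) = √133/7 ≈ 1.6475)
(b + 369)/(152 - 154) = (√133/7 + 369)/(152 - 154) = (369 + √133/7)/(-2) = (369 + √133/7)*(-½) = -369/2 - √133/14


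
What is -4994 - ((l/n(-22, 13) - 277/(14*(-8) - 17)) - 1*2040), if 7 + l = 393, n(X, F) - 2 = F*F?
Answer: -21753149/7353 ≈ -2958.4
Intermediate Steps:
n(X, F) = 2 + F² (n(X, F) = 2 + F*F = 2 + F²)
l = 386 (l = -7 + 393 = 386)
-4994 - ((l/n(-22, 13) - 277/(14*(-8) - 17)) - 1*2040) = -4994 - ((386/(2 + 13²) - 277/(14*(-8) - 17)) - 1*2040) = -4994 - ((386/(2 + 169) - 277/(-112 - 17)) - 2040) = -4994 - ((386/171 - 277/(-129)) - 2040) = -4994 - ((386*(1/171) - 277*(-1/129)) - 2040) = -4994 - ((386/171 + 277/129) - 2040) = -4994 - (32387/7353 - 2040) = -4994 - 1*(-14967733/7353) = -4994 + 14967733/7353 = -21753149/7353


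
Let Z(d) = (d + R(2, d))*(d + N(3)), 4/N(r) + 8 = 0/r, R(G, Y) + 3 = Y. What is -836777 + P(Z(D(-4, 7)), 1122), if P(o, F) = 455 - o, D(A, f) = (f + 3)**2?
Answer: -1711847/2 ≈ -8.5592e+5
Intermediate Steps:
R(G, Y) = -3 + Y
N(r) = -1/2 (N(r) = 4/(-8 + 0/r) = 4/(-8 + 0) = 4/(-8) = 4*(-1/8) = -1/2)
D(A, f) = (3 + f)**2
Z(d) = (-3 + 2*d)*(-1/2 + d) (Z(d) = (d + (-3 + d))*(d - 1/2) = (-3 + 2*d)*(-1/2 + d))
-836777 + P(Z(D(-4, 7)), 1122) = -836777 + (455 - (3/2 - 4*(3 + 7)**2 + 2*((3 + 7)**2)**2)) = -836777 + (455 - (3/2 - 4*10**2 + 2*(10**2)**2)) = -836777 + (455 - (3/2 - 4*100 + 2*100**2)) = -836777 + (455 - (3/2 - 400 + 2*10000)) = -836777 + (455 - (3/2 - 400 + 20000)) = -836777 + (455 - 1*39203/2) = -836777 + (455 - 39203/2) = -836777 - 38293/2 = -1711847/2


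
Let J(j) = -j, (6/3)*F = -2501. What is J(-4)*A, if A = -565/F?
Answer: 4520/2501 ≈ 1.8073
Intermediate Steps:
F = -2501/2 (F = (1/2)*(-2501) = -2501/2 ≈ -1250.5)
A = 1130/2501 (A = -565/(-2501/2) = -565*(-2/2501) = 1130/2501 ≈ 0.45182)
J(-4)*A = -1*(-4)*(1130/2501) = 4*(1130/2501) = 4520/2501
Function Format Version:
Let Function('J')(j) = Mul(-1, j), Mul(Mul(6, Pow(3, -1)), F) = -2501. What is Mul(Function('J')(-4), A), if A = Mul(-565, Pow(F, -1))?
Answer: Rational(4520, 2501) ≈ 1.8073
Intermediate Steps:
F = Rational(-2501, 2) (F = Mul(Rational(1, 2), -2501) = Rational(-2501, 2) ≈ -1250.5)
A = Rational(1130, 2501) (A = Mul(-565, Pow(Rational(-2501, 2), -1)) = Mul(-565, Rational(-2, 2501)) = Rational(1130, 2501) ≈ 0.45182)
Mul(Function('J')(-4), A) = Mul(Mul(-1, -4), Rational(1130, 2501)) = Mul(4, Rational(1130, 2501)) = Rational(4520, 2501)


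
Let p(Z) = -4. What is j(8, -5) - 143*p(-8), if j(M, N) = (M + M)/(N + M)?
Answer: 1732/3 ≈ 577.33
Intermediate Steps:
j(M, N) = 2*M/(M + N) (j(M, N) = (2*M)/(M + N) = 2*M/(M + N))
j(8, -5) - 143*p(-8) = 2*8/(8 - 5) - 143*(-4) = 2*8/3 + 572 = 2*8*(⅓) + 572 = 16/3 + 572 = 1732/3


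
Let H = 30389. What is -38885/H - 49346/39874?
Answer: -1525038042/605865493 ≈ -2.5171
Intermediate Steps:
-38885/H - 49346/39874 = -38885/30389 - 49346/39874 = -38885*1/30389 - 49346*1/39874 = -38885/30389 - 24673/19937 = -1525038042/605865493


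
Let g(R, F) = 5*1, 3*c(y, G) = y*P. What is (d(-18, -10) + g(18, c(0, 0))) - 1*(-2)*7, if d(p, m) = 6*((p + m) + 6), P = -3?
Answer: -113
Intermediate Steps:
c(y, G) = -y (c(y, G) = (y*(-3))/3 = (-3*y)/3 = -y)
g(R, F) = 5
d(p, m) = 36 + 6*m + 6*p (d(p, m) = 6*((m + p) + 6) = 6*(6 + m + p) = 36 + 6*m + 6*p)
(d(-18, -10) + g(18, c(0, 0))) - 1*(-2)*7 = ((36 + 6*(-10) + 6*(-18)) + 5) - 1*(-2)*7 = ((36 - 60 - 108) + 5) + 2*7 = (-132 + 5) + 14 = -127 + 14 = -113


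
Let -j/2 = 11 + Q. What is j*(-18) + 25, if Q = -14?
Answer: -83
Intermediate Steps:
j = 6 (j = -2*(11 - 14) = -2*(-3) = 6)
j*(-18) + 25 = 6*(-18) + 25 = -108 + 25 = -83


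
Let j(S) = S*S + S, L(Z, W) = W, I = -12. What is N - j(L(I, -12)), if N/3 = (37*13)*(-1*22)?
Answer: -31878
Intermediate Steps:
j(S) = S + S² (j(S) = S² + S = S + S²)
N = -31746 (N = 3*((37*13)*(-1*22)) = 3*(481*(-22)) = 3*(-10582) = -31746)
N - j(L(I, -12)) = -31746 - (-12)*(1 - 12) = -31746 - (-12)*(-11) = -31746 - 1*132 = -31746 - 132 = -31878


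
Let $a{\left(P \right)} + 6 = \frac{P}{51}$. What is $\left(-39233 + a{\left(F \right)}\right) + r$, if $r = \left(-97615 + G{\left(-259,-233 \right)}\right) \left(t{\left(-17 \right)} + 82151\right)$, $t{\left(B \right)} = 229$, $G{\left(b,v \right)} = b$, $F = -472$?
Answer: $- \frac{411207867781}{51} \approx -8.0629 \cdot 10^{9}$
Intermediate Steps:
$a{\left(P \right)} = -6 + \frac{P}{51}$
$r = -8062860120$ ($r = \left(-97615 - 259\right) \left(229 + 82151\right) = \left(-97874\right) 82380 = -8062860120$)
$\left(-39233 + a{\left(F \right)}\right) + r = \left(-39233 + \left(-6 + \frac{1}{51} \left(-472\right)\right)\right) - 8062860120 = \left(-39233 - \frac{778}{51}\right) - 8062860120 = - \frac{2001661}{51} - 8062860120 = - \frac{411207867781}{51}$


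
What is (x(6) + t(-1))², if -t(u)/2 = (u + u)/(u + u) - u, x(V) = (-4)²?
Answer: 144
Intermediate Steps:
x(V) = 16
t(u) = -2 + 2*u (t(u) = -2*((u + u)/(u + u) - u) = -2*((2*u)/((2*u)) - u) = -2*((2*u)*(1/(2*u)) - u) = -2*(1 - u) = -2 + 2*u)
(x(6) + t(-1))² = (16 + (-2 + 2*(-1)))² = (16 + (-2 - 2))² = (16 - 4)² = 12² = 144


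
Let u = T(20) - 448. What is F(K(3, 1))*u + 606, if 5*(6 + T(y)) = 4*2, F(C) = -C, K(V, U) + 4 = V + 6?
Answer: 2868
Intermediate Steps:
K(V, U) = 2 + V (K(V, U) = -4 + (V + 6) = -4 + (6 + V) = 2 + V)
T(y) = -22/5 (T(y) = -6 + (4*2)/5 = -6 + (⅕)*8 = -6 + 8/5 = -22/5)
u = -2262/5 (u = -22/5 - 448 = -2262/5 ≈ -452.40)
F(K(3, 1))*u + 606 = -(2 + 3)*(-2262/5) + 606 = -1*5*(-2262/5) + 606 = -5*(-2262/5) + 606 = 2262 + 606 = 2868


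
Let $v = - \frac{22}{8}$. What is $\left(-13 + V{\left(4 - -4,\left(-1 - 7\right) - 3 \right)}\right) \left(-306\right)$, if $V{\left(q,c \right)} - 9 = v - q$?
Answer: $\frac{9027}{2} \approx 4513.5$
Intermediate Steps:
$v = - \frac{11}{4}$ ($v = \left(-22\right) \frac{1}{8} = - \frac{11}{4} \approx -2.75$)
$V{\left(q,c \right)} = \frac{25}{4} - q$ ($V{\left(q,c \right)} = 9 - \left(\frac{11}{4} + q\right) = \frac{25}{4} - q$)
$\left(-13 + V{\left(4 - -4,\left(-1 - 7\right) - 3 \right)}\right) \left(-306\right) = \left(-13 + \left(\frac{25}{4} - \left(4 - -4\right)\right)\right) \left(-306\right) = \left(-13 + \left(\frac{25}{4} - \left(4 + 4\right)\right)\right) \left(-306\right) = \left(-13 + \left(\frac{25}{4} - 8\right)\right) \left(-306\right) = \left(-13 - \frac{7}{4}\right) \left(-306\right) = \left(- \frac{59}{4}\right) \left(-306\right) = \frac{9027}{2}$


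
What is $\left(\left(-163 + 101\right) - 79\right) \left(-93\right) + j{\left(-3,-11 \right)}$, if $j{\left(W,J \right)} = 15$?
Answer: $13128$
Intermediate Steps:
$\left(\left(-163 + 101\right) - 79\right) \left(-93\right) + j{\left(-3,-11 \right)} = \left(\left(-163 + 101\right) - 79\right) \left(-93\right) + 15 = \left(-62 - 79\right) \left(-93\right) + 15 = \left(-141\right) \left(-93\right) + 15 = 13113 + 15 = 13128$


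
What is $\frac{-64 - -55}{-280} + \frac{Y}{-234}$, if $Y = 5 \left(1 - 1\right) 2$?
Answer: $\frac{9}{280} \approx 0.032143$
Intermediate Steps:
$Y = 0$ ($Y = 5 \cdot 0 \cdot 2 = 0 \cdot 2 = 0$)
$\frac{-64 - -55}{-280} + \frac{Y}{-234} = \frac{-64 - -55}{-280} + \frac{0}{-234} = \left(-64 + 55\right) \left(- \frac{1}{280}\right) + 0 \left(- \frac{1}{234}\right) = \left(-9\right) \left(- \frac{1}{280}\right) + 0 = \frac{9}{280} + 0 = \frac{9}{280}$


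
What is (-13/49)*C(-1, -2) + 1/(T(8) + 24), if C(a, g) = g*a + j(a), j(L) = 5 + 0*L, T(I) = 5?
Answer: -370/203 ≈ -1.8227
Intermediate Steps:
j(L) = 5 (j(L) = 5 + 0 = 5)
C(a, g) = 5 + a*g (C(a, g) = g*a + 5 = a*g + 5 = 5 + a*g)
(-13/49)*C(-1, -2) + 1/(T(8) + 24) = (-13/49)*(5 - 1*(-2)) + 1/(5 + 24) = (-13*1/49)*(5 + 2) + 1/29 = -13/49*7 + 1/29 = -13/7 + 1/29 = -370/203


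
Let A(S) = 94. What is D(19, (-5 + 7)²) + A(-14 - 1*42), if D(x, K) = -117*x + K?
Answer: -2125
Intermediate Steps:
D(x, K) = K - 117*x
D(19, (-5 + 7)²) + A(-14 - 1*42) = ((-5 + 7)² - 117*19) + 94 = (2² - 2223) + 94 = (4 - 2223) + 94 = -2219 + 94 = -2125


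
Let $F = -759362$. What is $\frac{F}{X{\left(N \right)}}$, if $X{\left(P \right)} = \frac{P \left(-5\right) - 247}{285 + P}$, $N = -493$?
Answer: $\frac{78973648}{1109} \approx 71212.0$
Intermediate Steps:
$X{\left(P \right)} = \frac{-247 - 5 P}{285 + P}$ ($X{\left(P \right)} = \frac{- 5 P - 247}{285 + P} = \frac{-247 - 5 P}{285 + P}$)
$\frac{F}{X{\left(N \right)}} = - \frac{759362}{\frac{1}{285 - 493} \left(-247 - -2465\right)} = - \frac{759362}{\frac{1}{-208} \left(-247 + 2465\right)} = - \frac{759362}{\left(- \frac{1}{208}\right) 2218} = - \frac{759362}{- \frac{1109}{104}} = \left(-759362\right) \left(- \frac{104}{1109}\right) = \frac{78973648}{1109}$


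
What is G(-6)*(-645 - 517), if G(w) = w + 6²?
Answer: -34860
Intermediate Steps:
G(w) = 36 + w (G(w) = w + 36 = 36 + w)
G(-6)*(-645 - 517) = (36 - 6)*(-645 - 517) = 30*(-1162) = -34860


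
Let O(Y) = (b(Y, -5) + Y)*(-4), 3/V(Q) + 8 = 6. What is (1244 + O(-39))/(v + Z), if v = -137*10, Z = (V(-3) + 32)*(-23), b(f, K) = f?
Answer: -3112/4143 ≈ -0.75115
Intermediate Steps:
V(Q) = -3/2 (V(Q) = 3/(-8 + 6) = 3/(-2) = 3*(-½) = -3/2)
O(Y) = -8*Y (O(Y) = (Y + Y)*(-4) = (2*Y)*(-4) = -8*Y)
Z = -1403/2 (Z = (-3/2 + 32)*(-23) = (61/2)*(-23) = -1403/2 ≈ -701.50)
v = -1370
(1244 + O(-39))/(v + Z) = (1244 - 8*(-39))/(-1370 - 1403/2) = (1244 + 312)/(-4143/2) = 1556*(-2/4143) = -3112/4143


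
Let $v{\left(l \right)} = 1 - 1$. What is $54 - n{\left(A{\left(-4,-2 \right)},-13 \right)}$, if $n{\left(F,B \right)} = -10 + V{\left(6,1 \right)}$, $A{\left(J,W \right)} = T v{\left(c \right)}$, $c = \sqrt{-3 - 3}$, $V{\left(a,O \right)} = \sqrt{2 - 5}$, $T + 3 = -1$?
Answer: $64 - i \sqrt{3} \approx 64.0 - 1.732 i$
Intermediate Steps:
$T = -4$ ($T = -3 - 1 = -4$)
$V{\left(a,O \right)} = i \sqrt{3}$ ($V{\left(a,O \right)} = \sqrt{-3} = i \sqrt{3}$)
$c = i \sqrt{6}$ ($c = \sqrt{-6} = i \sqrt{6} \approx 2.4495 i$)
$v{\left(l \right)} = 0$
$A{\left(J,W \right)} = 0$ ($A{\left(J,W \right)} = \left(-4\right) 0 = 0$)
$n{\left(F,B \right)} = -10 + i \sqrt{3}$
$54 - n{\left(A{\left(-4,-2 \right)},-13 \right)} = 54 - \left(-10 + i \sqrt{3}\right) = 54 + \left(10 - i \sqrt{3}\right) = 64 - i \sqrt{3}$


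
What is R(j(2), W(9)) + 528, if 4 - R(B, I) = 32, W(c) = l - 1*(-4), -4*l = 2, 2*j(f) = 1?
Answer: 500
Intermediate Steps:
j(f) = 1/2 (j(f) = (1/2)*1 = 1/2)
l = -1/2 (l = -1/4*2 = -1/2 ≈ -0.50000)
W(c) = 7/2 (W(c) = -1/2 - 1*(-4) = -1/2 + 4 = 7/2)
R(B, I) = -28 (R(B, I) = 4 - 1*32 = 4 - 32 = -28)
R(j(2), W(9)) + 528 = -28 + 528 = 500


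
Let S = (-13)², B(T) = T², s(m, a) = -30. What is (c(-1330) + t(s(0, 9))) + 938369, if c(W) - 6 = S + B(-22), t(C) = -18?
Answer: 939010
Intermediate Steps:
S = 169
c(W) = 659 (c(W) = 6 + (169 + (-22)²) = 6 + (169 + 484) = 6 + 653 = 659)
(c(-1330) + t(s(0, 9))) + 938369 = (659 - 18) + 938369 = 641 + 938369 = 939010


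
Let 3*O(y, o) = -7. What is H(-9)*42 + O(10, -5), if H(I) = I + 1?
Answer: -1015/3 ≈ -338.33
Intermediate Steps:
O(y, o) = -7/3 (O(y, o) = (⅓)*(-7) = -7/3)
H(I) = 1 + I
H(-9)*42 + O(10, -5) = (1 - 9)*42 - 7/3 = -8*42 - 7/3 = -336 - 7/3 = -1015/3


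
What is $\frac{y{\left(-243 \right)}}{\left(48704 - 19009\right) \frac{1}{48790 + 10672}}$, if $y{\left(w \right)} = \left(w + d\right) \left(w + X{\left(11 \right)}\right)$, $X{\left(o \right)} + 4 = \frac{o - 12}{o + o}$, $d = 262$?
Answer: $- \frac{614034343}{65329} \approx -9399.1$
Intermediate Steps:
$X{\left(o \right)} = -4 + \frac{-12 + o}{2 o}$ ($X{\left(o \right)} = -4 + \frac{o - 12}{o + o} = -4 + \frac{-12 + o}{2 o}$)
$y{\left(w \right)} = \left(262 + w\right) \left(- \frac{89}{22} + w\right)$ ($y{\left(w \right)} = \left(w + 262\right) \left(w - \left(\frac{7}{2} + \frac{6}{11}\right)\right) = \left(262 + w\right) \left(w - \frac{89}{22}\right) = \left(262 + w\right) \left(- \frac{89}{22} + w\right)$)
$\frac{y{\left(-243 \right)}}{\left(48704 - 19009\right) \frac{1}{48790 + 10672}} = \frac{- \frac{11659}{11} + \left(-243\right)^{2} + \frac{5675}{22} \left(-243\right)}{\left(48704 - 19009\right) \frac{1}{48790 + 10672}} = \frac{- \frac{11659}{11} + 59049 - \frac{1379025}{22}}{29695 \cdot \frac{1}{59462}} = - \frac{103265}{22 \cdot 29695 \cdot \frac{1}{59462}} = - \frac{103265}{22 \cdot \frac{29695}{59462}} = \left(- \frac{103265}{22}\right) \frac{59462}{29695} = - \frac{614034343}{65329}$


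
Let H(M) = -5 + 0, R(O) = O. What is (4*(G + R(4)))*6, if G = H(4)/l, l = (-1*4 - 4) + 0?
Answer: 111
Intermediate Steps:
l = -8 (l = (-4 - 4) + 0 = -8 + 0 = -8)
H(M) = -5
G = 5/8 (G = -5/(-8) = -5*(-1/8) = 5/8 ≈ 0.62500)
(4*(G + R(4)))*6 = (4*(5/8 + 4))*6 = (4*(37/8))*6 = (37/2)*6 = 111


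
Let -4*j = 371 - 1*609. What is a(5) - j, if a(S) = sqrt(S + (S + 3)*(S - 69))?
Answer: -119/2 + 13*I*sqrt(3) ≈ -59.5 + 22.517*I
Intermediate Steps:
j = 119/2 (j = -(371 - 1*609)/4 = -(371 - 609)/4 = -1/4*(-238) = 119/2 ≈ 59.500)
a(S) = sqrt(S + (-69 + S)*(3 + S)) (a(S) = sqrt(S + (3 + S)*(-69 + S)) = sqrt(S + (-69 + S)*(3 + S)))
a(5) - j = sqrt(-207 + 5**2 - 65*5) - 1*119/2 = sqrt(-207 + 25 - 325) - 119/2 = sqrt(-507) - 119/2 = 13*I*sqrt(3) - 119/2 = -119/2 + 13*I*sqrt(3)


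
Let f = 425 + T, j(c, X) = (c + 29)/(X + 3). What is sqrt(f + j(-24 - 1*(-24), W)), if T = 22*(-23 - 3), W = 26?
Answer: I*sqrt(146) ≈ 12.083*I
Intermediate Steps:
T = -572 (T = 22*(-26) = -572)
j(c, X) = (29 + c)/(3 + X)
f = -147 (f = 425 - 572 = -147)
sqrt(f + j(-24 - 1*(-24), W)) = sqrt(-147 + (29 + (-24 - 1*(-24)))/(3 + 26)) = sqrt(-147 + (29 + (-24 + 24))/29) = sqrt(-147 + (29 + 0)/29) = sqrt(-147 + (1/29)*29) = sqrt(-147 + 1) = sqrt(-146) = I*sqrt(146)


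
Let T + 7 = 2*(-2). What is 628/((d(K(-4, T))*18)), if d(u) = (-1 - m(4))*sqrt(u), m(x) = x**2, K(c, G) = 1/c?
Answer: 628*I/153 ≈ 4.1046*I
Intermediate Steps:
T = -11 (T = -7 + 2*(-2) = -7 - 4 = -11)
d(u) = -17*sqrt(u) (d(u) = (-1 - 1*4**2)*sqrt(u) = (-1 - 1*16)*sqrt(u) = (-1 - 16)*sqrt(u) = -17*sqrt(u))
628/((d(K(-4, T))*18)) = 628/((-17*I/2*18)) = 628/((-153*I)) = 628*(I/153) = 628*I/153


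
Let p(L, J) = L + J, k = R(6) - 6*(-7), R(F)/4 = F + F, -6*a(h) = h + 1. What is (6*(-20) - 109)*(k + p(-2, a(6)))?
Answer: -119309/6 ≈ -19885.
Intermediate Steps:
a(h) = -1/6 - h/6 (a(h) = -(h + 1)/6 = -(1 + h)/6 = -1/6 - h/6)
R(F) = 8*F (R(F) = 4*(F + F) = 4*(2*F) = 8*F)
k = 90 (k = 8*6 - 6*(-7) = 48 + 42 = 90)
p(L, J) = J + L
(6*(-20) - 109)*(k + p(-2, a(6))) = (6*(-20) - 109)*(90 + ((-1/6 - 1/6*6) - 2)) = (-120 - 109)*(90 + ((-1/6 - 1) - 2)) = -229*(90 + (-7/6 - 2)) = -229*(90 - 19/6) = -229*521/6 = -119309/6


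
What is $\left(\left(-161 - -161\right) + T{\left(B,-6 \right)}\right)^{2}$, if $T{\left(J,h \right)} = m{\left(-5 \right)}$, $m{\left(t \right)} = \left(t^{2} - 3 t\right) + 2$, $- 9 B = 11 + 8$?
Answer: $1764$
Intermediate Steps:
$B = - \frac{19}{9}$ ($B = - \frac{11 + 8}{9} = \left(- \frac{1}{9}\right) 19 = - \frac{19}{9} \approx -2.1111$)
$m{\left(t \right)} = 2 + t^{2} - 3 t$
$T{\left(J,h \right)} = 42$ ($T{\left(J,h \right)} = 2 + \left(-5\right)^{2} - -15 = 2 + 25 + 15 = 42$)
$\left(\left(-161 - -161\right) + T{\left(B,-6 \right)}\right)^{2} = \left(\left(-161 - -161\right) + 42\right)^{2} = \left(\left(-161 + 161\right) + 42\right)^{2} = \left(0 + 42\right)^{2} = 42^{2} = 1764$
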